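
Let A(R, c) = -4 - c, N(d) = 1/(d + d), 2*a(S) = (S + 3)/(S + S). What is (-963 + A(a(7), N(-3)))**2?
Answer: 33651601/36 ≈ 9.3477e+5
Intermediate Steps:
a(S) = (3 + S)/(4*S) (a(S) = ((S + 3)/(S + S))/2 = ((3 + S)/((2*S)))/2 = ((3 + S)*(1/(2*S)))/2 = ((3 + S)/(2*S))/2 = (3 + S)/(4*S))
N(d) = 1/(2*d)
(-963 + A(a(7), N(-3)))**2 = (-963 + (-4 - 1/(2*(-3))))**2 = (-963 + (-4 - (-1)/(2*3)))**2 = (-963 + (-4 - 1*(-1/6)))**2 = (-963 + (-4 + 1/6))**2 = (-963 - 23/6)**2 = (-5801/6)**2 = 33651601/36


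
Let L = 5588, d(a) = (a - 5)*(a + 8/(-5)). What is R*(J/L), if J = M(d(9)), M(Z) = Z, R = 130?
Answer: 962/1397 ≈ 0.68862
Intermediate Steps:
d(a) = (-5 + a)*(-8/5 + a) (d(a) = (-5 + a)*(a + 8*(-⅕)) = (-5 + a)*(a - 8/5) = (-5 + a)*(-8/5 + a))
J = 148/5 (J = 8 + 9² - 33/5*9 = 8 + 81 - 297/5 = 148/5 ≈ 29.600)
R*(J/L) = 130*((148/5)/5588) = 130*((148/5)*(1/5588)) = 130*(37/6985) = 962/1397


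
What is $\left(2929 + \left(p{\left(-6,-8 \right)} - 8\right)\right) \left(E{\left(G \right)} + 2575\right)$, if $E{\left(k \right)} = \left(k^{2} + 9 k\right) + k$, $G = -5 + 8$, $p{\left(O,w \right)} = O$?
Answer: $7619810$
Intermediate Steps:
$G = 3$
$E{\left(k \right)} = k^{2} + 10 k$
$\left(2929 + \left(p{\left(-6,-8 \right)} - 8\right)\right) \left(E{\left(G \right)} + 2575\right) = \left(2929 - 14\right) \left(3 \left(10 + 3\right) + 2575\right) = \left(2929 - 14\right) \left(3 \cdot 13 + 2575\right) = 2915 \left(39 + 2575\right) = 2915 \cdot 2614 = 7619810$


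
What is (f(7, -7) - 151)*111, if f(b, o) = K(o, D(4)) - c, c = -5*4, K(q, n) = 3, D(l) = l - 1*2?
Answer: -14208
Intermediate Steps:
D(l) = -2 + l (D(l) = l - 2 = -2 + l)
c = -20
f(b, o) = 23 (f(b, o) = 3 - 1*(-20) = 3 + 20 = 23)
(f(7, -7) - 151)*111 = (23 - 151)*111 = -128*111 = -14208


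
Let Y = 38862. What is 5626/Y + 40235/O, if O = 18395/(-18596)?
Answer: -223667968165/5498973 ≈ -40675.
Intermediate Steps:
O = -18395/18596 (O = 18395*(-1/18596) = -18395/18596 ≈ -0.98919)
5626/Y + 40235/O = 5626/38862 + 40235/(-18395/18596) = 5626*(1/38862) + 40235*(-18596/18395) = 2813/19431 - 11510924/283 = -223667968165/5498973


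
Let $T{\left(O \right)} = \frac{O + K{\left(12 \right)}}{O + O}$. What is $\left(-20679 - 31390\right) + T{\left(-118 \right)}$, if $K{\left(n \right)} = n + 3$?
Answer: $- \frac{12288181}{236} \approx -52069.0$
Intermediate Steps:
$K{\left(n \right)} = 3 + n$
$T{\left(O \right)} = \frac{15 + O}{2 O}$ ($T{\left(O \right)} = \frac{O + \left(3 + 12\right)}{O + O} = \frac{O + 15}{2 O} = \left(15 + O\right) \frac{1}{2 O} = \frac{15 + O}{2 O}$)
$\left(-20679 - 31390\right) + T{\left(-118 \right)} = \left(-20679 - 31390\right) + \frac{15 - 118}{2 \left(-118\right)} = -52069 + \frac{1}{2} \left(- \frac{1}{118}\right) \left(-103\right) = -52069 + \frac{103}{236} = - \frac{12288181}{236}$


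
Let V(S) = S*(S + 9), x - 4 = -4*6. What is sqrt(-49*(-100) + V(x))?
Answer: 32*sqrt(5) ≈ 71.554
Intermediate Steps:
x = -20 (x = 4 - 4*6 = 4 - 24 = -20)
V(S) = S*(9 + S)
sqrt(-49*(-100) + V(x)) = sqrt(-49*(-100) - 20*(9 - 20)) = sqrt(4900 - 20*(-11)) = sqrt(4900 + 220) = sqrt(5120) = 32*sqrt(5)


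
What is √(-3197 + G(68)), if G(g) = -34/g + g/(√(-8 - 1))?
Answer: √(-115110 - 816*I)/6 ≈ 0.20042 - 56.547*I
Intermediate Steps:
G(g) = -34/g - I*g/3 (G(g) = -34/g + g/(√(-9)) = -34/g + g/((3*I)) = -34/g + g*(-I/3) = -34/g - I*g/3)
√(-3197 + G(68)) = √(-3197 + (-34/68 - ⅓*I*68)) = √(-3197 + (-34*1/68 - 68*I/3)) = √(-3197 + (-½ - 68*I/3)) = √(-6395/2 - 68*I/3)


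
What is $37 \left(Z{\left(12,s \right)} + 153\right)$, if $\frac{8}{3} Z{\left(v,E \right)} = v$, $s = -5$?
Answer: $\frac{11655}{2} \approx 5827.5$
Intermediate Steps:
$Z{\left(v,E \right)} = \frac{3 v}{8}$
$37 \left(Z{\left(12,s \right)} + 153\right) = 37 \left(\frac{3}{8} \cdot 12 + 153\right) = 37 \left(\frac{9}{2} + 153\right) = 37 \cdot \frac{315}{2} = \frac{11655}{2}$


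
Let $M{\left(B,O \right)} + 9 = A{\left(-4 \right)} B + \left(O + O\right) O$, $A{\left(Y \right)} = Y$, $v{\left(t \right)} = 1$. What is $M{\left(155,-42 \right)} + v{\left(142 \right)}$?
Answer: $2900$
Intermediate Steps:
$M{\left(B,O \right)} = -9 - 4 B + 2 O^{2}$ ($M{\left(B,O \right)} = -9 - \left(4 B - \left(O + O\right) O\right) = -9 - \left(4 B - 2 O O\right) = -9 - \left(- 2 O^{2} + 4 B\right) = -9 - 4 B + 2 O^{2}$)
$M{\left(155,-42 \right)} + v{\left(142 \right)} = \left(-9 - 620 + 2 \left(-42\right)^{2}\right) + 1 = \left(-9 - 620 + 2 \cdot 1764\right) + 1 = \left(-9 - 620 + 3528\right) + 1 = 2899 + 1 = 2900$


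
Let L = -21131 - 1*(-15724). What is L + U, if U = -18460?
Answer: -23867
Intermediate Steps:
L = -5407 (L = -21131 + 15724 = -5407)
L + U = -5407 - 18460 = -23867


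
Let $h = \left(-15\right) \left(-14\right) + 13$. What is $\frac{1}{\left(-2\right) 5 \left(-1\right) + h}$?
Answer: $\frac{1}{233} \approx 0.0042918$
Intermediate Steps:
$h = 223$ ($h = 210 + 13 = 223$)
$\frac{1}{\left(-2\right) 5 \left(-1\right) + h} = \frac{1}{\left(-2\right) 5 \left(-1\right) + 223} = \frac{1}{\left(-10\right) \left(-1\right) + 223} = \frac{1}{10 + 223} = \frac{1}{233}$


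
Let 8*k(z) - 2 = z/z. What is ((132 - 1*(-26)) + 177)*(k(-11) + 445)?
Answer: 1193605/8 ≈ 1.4920e+5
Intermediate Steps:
k(z) = 3/8 (k(z) = ¼ + (z/z)/8 = ¼ + (⅛)*1 = ¼ + ⅛ = 3/8)
((132 - 1*(-26)) + 177)*(k(-11) + 445) = ((132 - 1*(-26)) + 177)*(3/8 + 445) = ((132 + 26) + 177)*(3563/8) = (158 + 177)*(3563/8) = 335*(3563/8) = 1193605/8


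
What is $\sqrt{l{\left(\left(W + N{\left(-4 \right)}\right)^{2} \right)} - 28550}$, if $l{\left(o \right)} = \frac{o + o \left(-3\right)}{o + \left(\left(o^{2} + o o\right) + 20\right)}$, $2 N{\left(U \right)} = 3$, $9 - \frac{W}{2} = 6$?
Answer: $\frac{i \sqrt{2997780651410}}{10247} \approx 168.97 i$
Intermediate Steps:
$W = 6$ ($W = 18 - 12 = 6$)
$N{\left(U \right)} = \frac{3}{2}$ ($N{\left(U \right)} = \frac{1}{2} \cdot 3 = \frac{3}{2}$)
$l{\left(o \right)} = - \frac{2 o}{20 + o + 2 o^{2}}$ ($l{\left(o \right)} = \frac{o - 3 o}{o + \left(\left(o^{2} + o^{2}\right) + 20\right)} = \frac{\left(-2\right) o}{o + \left(2 o^{2} + 20\right)} = \frac{\left(-2\right) o}{o + \left(20 + 2 o^{2}\right)} = \frac{\left(-2\right) o}{20 + o + 2 o^{2}} = - \frac{2 o}{20 + o + 2 o^{2}}$)
$\sqrt{l{\left(\left(W + N{\left(-4 \right)}\right)^{2} \right)} - 28550} = \sqrt{- \frac{2 \left(6 + \frac{3}{2}\right)^{2}}{20 + \left(6 + \frac{3}{2}\right)^{2} + 2 \left(\left(6 + \frac{3}{2}\right)^{2}\right)^{2}} - 28550} = \sqrt{- \frac{2 \left(\frac{15}{2}\right)^{2}}{20 + \left(\frac{15}{2}\right)^{2} + 2 \left(\left(\frac{15}{2}\right)^{2}\right)^{2}} - 28550} = \sqrt{\left(-2\right) \frac{225}{4} \frac{1}{20 + \frac{225}{4} + 2 \left(\frac{225}{4}\right)^{2}} - 28550} = \sqrt{\left(-2\right) \frac{225}{4} \frac{1}{20 + \frac{225}{4} + 2 \cdot \frac{50625}{16}} - 28550} = \sqrt{\left(-2\right) \frac{225}{4} \frac{1}{20 + \frac{225}{4} + \frac{50625}{8}} - 28550} = \sqrt{\left(-2\right) \frac{225}{4} \frac{1}{\frac{51235}{8}} - 28550} = \sqrt{\left(-2\right) \frac{225}{4} \cdot \frac{8}{51235} - 28550} = \sqrt{- \frac{180}{10247} - 28550} = \sqrt{- \frac{292552030}{10247}} = \frac{i \sqrt{2997780651410}}{10247}$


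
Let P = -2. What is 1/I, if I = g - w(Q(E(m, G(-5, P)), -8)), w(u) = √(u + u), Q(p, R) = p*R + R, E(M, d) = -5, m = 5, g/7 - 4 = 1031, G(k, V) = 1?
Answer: 1/7237 ≈ 0.00013818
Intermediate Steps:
g = 7245 (g = 28 + 7*1031 = 28 + 7217 = 7245)
Q(p, R) = R + R*p (Q(p, R) = R*p + R = R + R*p)
w(u) = √2*√u (w(u) = √(2*u) = √2*√u)
I = 7237 (I = 7245 - √2*√(-8*(1 - 5)) = 7245 - √2*√(-8*(-4)) = 7245 - √2*√32 = 7245 - √2*4*√2 = 7245 - 1*8 = 7245 - 8 = 7237)
1/I = 1/7237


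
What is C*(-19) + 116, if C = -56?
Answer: 1180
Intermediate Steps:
C*(-19) + 116 = -56*(-19) + 116 = 1064 + 116 = 1180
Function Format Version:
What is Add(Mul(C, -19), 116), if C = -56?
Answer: 1180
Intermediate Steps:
Add(Mul(C, -19), 116) = Add(Mul(-56, -19), 116) = Add(1064, 116) = 1180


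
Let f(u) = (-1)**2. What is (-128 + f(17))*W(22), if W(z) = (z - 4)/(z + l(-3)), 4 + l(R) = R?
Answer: -762/5 ≈ -152.40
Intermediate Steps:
l(R) = -4 + R
f(u) = 1
W(z) = (-4 + z)/(-7 + z) (W(z) = (z - 4)/(z + (-4 - 3)) = (-4 + z)/(z - 7) = (-4 + z)/(-7 + z))
(-128 + f(17))*W(22) = (-128 + 1)*((-4 + 22)/(-7 + 22)) = -127*18/15 = -127*6/5 = -762/5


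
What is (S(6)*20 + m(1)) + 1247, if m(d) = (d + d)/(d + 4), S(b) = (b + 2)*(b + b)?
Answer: 15837/5 ≈ 3167.4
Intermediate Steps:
S(b) = 2*b*(2 + b) (S(b) = (2 + b)*(2*b) = 2*b*(2 + b))
m(d) = 2*d/(4 + d) (m(d) = (2*d)/(4 + d) = 2*d/(4 + d))
(S(6)*20 + m(1)) + 1247 = ((2*6*(2 + 6))*20 + 2*1/(4 + 1)) + 1247 = ((2*6*8)*20 + 2*1/5) + 1247 = (96*20 + 2*1*(⅕)) + 1247 = (1920 + ⅖) + 1247 = 9602/5 + 1247 = 15837/5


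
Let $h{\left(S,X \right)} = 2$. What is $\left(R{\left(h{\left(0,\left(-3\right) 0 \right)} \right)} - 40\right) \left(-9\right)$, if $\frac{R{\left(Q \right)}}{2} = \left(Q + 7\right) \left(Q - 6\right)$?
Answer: $1008$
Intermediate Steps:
$R{\left(Q \right)} = 2 \left(-6 + Q\right) \left(7 + Q\right)$ ($R{\left(Q \right)} = 2 \left(Q + 7\right) \left(Q - 6\right) = 2 \left(7 + Q\right) \left(-6 + Q\right) = 2 \left(-6 + Q\right) \left(7 + Q\right)$)
$\left(R{\left(h{\left(0,\left(-3\right) 0 \right)} \right)} - 40\right) \left(-9\right) = \left(\left(-84 + 2 \cdot 2 + 2 \cdot 2^{2}\right) - 40\right) \left(-9\right) = \left(\left(-84 + 4 + 2 \cdot 4\right) - 40\right) \left(-9\right) = \left(\left(-84 + 4 + 8\right) - 40\right) \left(-9\right) = \left(-72 - 40\right) \left(-9\right) = \left(-112\right) \left(-9\right) = 1008$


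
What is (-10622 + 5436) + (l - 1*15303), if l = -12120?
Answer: -32609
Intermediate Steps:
(-10622 + 5436) + (l - 1*15303) = (-10622 + 5436) + (-12120 - 1*15303) = -5186 + (-12120 - 15303) = -5186 - 27423 = -32609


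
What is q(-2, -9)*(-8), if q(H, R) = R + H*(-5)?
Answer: -8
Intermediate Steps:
q(H, R) = R - 5*H
q(-2, -9)*(-8) = (-9 - 5*(-2))*(-8) = (-9 + 10)*(-8) = 1*(-8) = -8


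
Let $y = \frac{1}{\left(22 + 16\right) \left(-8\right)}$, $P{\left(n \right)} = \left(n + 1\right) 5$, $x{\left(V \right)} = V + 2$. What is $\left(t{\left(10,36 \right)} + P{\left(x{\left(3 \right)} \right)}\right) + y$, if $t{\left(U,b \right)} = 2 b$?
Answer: $\frac{31007}{304} \approx 102.0$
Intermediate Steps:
$x{\left(V \right)} = 2 + V$
$P{\left(n \right)} = 5 + 5 n$ ($P{\left(n \right)} = \left(1 + n\right) 5 = 5 + 5 n$)
$y = - \frac{1}{304}$ ($y = \frac{1}{38 \left(-8\right)} = \frac{1}{-304} = - \frac{1}{304} \approx -0.0032895$)
$\left(t{\left(10,36 \right)} + P{\left(x{\left(3 \right)} \right)}\right) + y = \left(2 \cdot 36 + \left(5 + 5 \left(2 + 3\right)\right)\right) - \frac{1}{304} = \left(72 + \left(5 + 5 \cdot 5\right)\right) - \frac{1}{304} = \left(72 + \left(5 + 25\right)\right) - \frac{1}{304} = \left(72 + 30\right) - \frac{1}{304} = 102 - \frac{1}{304} = \frac{31007}{304}$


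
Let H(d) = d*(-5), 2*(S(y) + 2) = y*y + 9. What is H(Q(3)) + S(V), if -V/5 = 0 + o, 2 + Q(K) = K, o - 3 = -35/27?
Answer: 49255/1458 ≈ 33.783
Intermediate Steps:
o = 46/27 (o = 3 - 35/27 = 46/27 ≈ 1.7037)
Q(K) = -2 + K
V = -230/27 (V = -5*(0 + 46/27) = -5*46/27 = -230/27 ≈ -8.5185)
S(y) = 5/2 + y²/2 (S(y) = -2 + (y*y + 9)/2 = -2 + (y² + 9)/2 = -2 + (9 + y²)/2 = -2 + (9/2 + y²/2) = 5/2 + y²/2)
H(d) = -5*d
H(Q(3)) + S(V) = -5*(-2 + 3) + (5/2 + (-230/27)²/2) = -5*1 + (5/2 + (½)*(52900/729)) = -5 + (5/2 + 26450/729) = -5 + 56545/1458 = 49255/1458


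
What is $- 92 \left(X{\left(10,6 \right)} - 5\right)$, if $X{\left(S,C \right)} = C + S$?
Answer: $-1012$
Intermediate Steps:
$- 92 \left(X{\left(10,6 \right)} - 5\right) = - 92 \left(\left(6 + 10\right) - 5\right) = - 92 \left(16 - 5\right) = \left(-92\right) 11 = -1012$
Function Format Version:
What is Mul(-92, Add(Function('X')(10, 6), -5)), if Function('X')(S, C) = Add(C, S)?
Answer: -1012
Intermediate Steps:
Mul(-92, Add(Function('X')(10, 6), -5)) = Mul(-92, Add(Add(6, 10), -5)) = Mul(-92, Add(16, -5)) = Mul(-92, 11) = -1012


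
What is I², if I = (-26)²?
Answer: 456976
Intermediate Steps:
I = 676
I² = 676² = 456976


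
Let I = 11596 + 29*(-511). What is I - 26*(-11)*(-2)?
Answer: -3795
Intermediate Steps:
I = -3223 (I = 11596 - 14819 = -3223)
I - 26*(-11)*(-2) = -3223 - 26*(-11)*(-2) = -3223 - (-286)*(-2) = -3223 - 1*572 = -3223 - 572 = -3795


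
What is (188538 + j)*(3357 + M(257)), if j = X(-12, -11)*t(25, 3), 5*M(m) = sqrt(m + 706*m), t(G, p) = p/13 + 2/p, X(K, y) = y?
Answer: 8227556043/13 + 7352597*sqrt(181699)/195 ≈ 6.4896e+8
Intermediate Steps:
t(G, p) = 2/p + p/13 (t(G, p) = p*(1/13) + 2/p = p/13 + 2/p = 2/p + p/13)
M(m) = sqrt(707)*sqrt(m)/5 (M(m) = sqrt(m + 706*m)/5 = sqrt(707*m)/5 = (sqrt(707)*sqrt(m))/5 = sqrt(707)*sqrt(m)/5)
j = -385/39 (j = -11*(2/3 + (1/13)*3) = -11*(2*(1/3) + 3/13) = -11*(2/3 + 3/13) = -11*35/39 = -385/39 ≈ -9.8718)
(188538 + j)*(3357 + M(257)) = (188538 - 385/39)*(3357 + sqrt(707)*sqrt(257)/5) = 7352597*(3357 + sqrt(181699)/5)/39 = 8227556043/13 + 7352597*sqrt(181699)/195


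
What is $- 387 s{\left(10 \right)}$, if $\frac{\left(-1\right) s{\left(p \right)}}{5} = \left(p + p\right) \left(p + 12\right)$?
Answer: $851400$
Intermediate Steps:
$s{\left(p \right)} = - 10 p \left(12 + p\right)$ ($s{\left(p \right)} = - 5 \left(p + p\right) \left(p + 12\right) = - 5 \cdot 2 p \left(12 + p\right) = - 10 p \left(12 + p\right)$)
$- 387 s{\left(10 \right)} = - 387 \left(\left(-10\right) 10 \left(12 + 10\right)\right) = - 387 \left(\left(-10\right) 10 \cdot 22\right) = \left(-387\right) \left(-2200\right) = 851400$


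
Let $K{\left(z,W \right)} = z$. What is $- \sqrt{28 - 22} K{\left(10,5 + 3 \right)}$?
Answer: $- 10 \sqrt{6} \approx -24.495$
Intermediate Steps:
$- \sqrt{28 - 22} K{\left(10,5 + 3 \right)} = - \sqrt{28 - 22} \cdot 10 = - \sqrt{6} \cdot 10 = - 10 \sqrt{6}$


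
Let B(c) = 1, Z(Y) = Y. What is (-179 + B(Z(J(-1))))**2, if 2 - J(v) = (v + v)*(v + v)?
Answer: 31684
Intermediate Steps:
J(v) = 2 - 4*v**2 (J(v) = 2 - (v + v)*(v + v) = 2 - 2*v*2*v = 2 - 4*v**2)
(-179 + B(Z(J(-1))))**2 = (-179 + 1)**2 = (-178)**2 = 31684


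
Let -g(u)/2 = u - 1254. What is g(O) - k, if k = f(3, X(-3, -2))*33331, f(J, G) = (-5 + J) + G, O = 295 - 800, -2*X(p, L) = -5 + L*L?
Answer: 107029/2 ≈ 53515.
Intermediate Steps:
X(p, L) = 5/2 - L²/2 (X(p, L) = -(-5 + L*L)/2 = -(-5 + L²)/2 = 5/2 - L²/2)
O = -505
f(J, G) = -5 + G + J
k = -99993/2 (k = (-5 + (5/2 - ½*(-2)²) + 3)*33331 = (-5 + (5/2 - ½*4) + 3)*33331 = (-5 + (5/2 - 2) + 3)*33331 = (-5 + ½ + 3)*33331 = -3/2*33331 = -99993/2 ≈ -49997.)
g(u) = 2508 - 2*u (g(u) = -2*(u - 1254) = -2*(-1254 + u) = 2508 - 2*u)
g(O) - k = (2508 - 2*(-505)) - 1*(-99993/2) = (2508 + 1010) + 99993/2 = 3518 + 99993/2 = 107029/2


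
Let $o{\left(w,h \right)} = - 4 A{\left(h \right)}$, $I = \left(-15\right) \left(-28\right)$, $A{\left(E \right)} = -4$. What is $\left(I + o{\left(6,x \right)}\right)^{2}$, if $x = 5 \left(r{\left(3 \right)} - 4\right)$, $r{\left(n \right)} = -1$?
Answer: $190096$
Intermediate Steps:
$x = -25$ ($x = 5 \left(-1 - 4\right) = 5 \left(-5\right) = -25$)
$I = 420$
$o{\left(w,h \right)} = 16$ ($o{\left(w,h \right)} = \left(-4\right) \left(-4\right) = 16$)
$\left(I + o{\left(6,x \right)}\right)^{2} = \left(420 + 16\right)^{2} = 436^{2} = 190096$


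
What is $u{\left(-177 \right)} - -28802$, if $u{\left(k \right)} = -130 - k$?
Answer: $28849$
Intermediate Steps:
$u{\left(-177 \right)} - -28802 = \left(-130 - -177\right) - -28802 = \left(-130 + 177\right) + 28802 = 47 + 28802 = 28849$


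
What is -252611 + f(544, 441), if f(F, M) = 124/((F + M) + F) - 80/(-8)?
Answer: -386226805/1529 ≈ -2.5260e+5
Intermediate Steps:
f(F, M) = 10 + 124/(M + 2*F) (f(F, M) = 124/(M + 2*F) - 80*(-1/8) = 124/(M + 2*F) + 10 = 10 + 124/(M + 2*F))
-252611 + f(544, 441) = -252611 + 2*(62 + 5*441 + 10*544)/(441 + 2*544) = -252611 + 2*(62 + 2205 + 5440)/(441 + 1088) = -252611 + 2*7707/1529 = -252611 + 2*(1/1529)*7707 = -252611 + 15414/1529 = -386226805/1529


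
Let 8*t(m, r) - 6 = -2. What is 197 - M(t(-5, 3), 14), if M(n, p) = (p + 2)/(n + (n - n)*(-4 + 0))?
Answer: 165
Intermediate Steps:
t(m, r) = ½ (t(m, r) = ¾ + (⅛)*(-2) = ¾ - ¼ = ½)
M(n, p) = (2 + p)/n (M(n, p) = (2 + p)/(n + 0*(-4)) = (2 + p)/(n + 0) = (2 + p)/n)
197 - M(t(-5, 3), 14) = 197 - (2 + 14)/½ = 197 - 2*16 = 197 - 1*32 = 197 - 32 = 165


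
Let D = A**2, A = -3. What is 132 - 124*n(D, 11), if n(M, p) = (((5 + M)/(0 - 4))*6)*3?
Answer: 7944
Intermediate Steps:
D = 9 (D = (-3)**2 = 9)
n(M, p) = -45/2 - 9*M/2 (n(M, p) = (((5 + M)/(-4))*6)*3 = (((5 + M)*(-1/4))*6)*3 = ((-5/4 - M/4)*6)*3 = (-15/2 - 3*M/2)*3 = -45/2 - 9*M/2)
132 - 124*n(D, 11) = 132 - 124*(-45/2 - 9/2*9) = 132 - 124*(-45/2 - 81/2) = 132 - 124*(-63) = 132 + 7812 = 7944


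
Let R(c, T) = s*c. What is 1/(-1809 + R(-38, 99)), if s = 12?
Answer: -1/2265 ≈ -0.00044150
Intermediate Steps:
R(c, T) = 12*c
1/(-1809 + R(-38, 99)) = 1/(-1809 + 12*(-38)) = 1/(-1809 - 456) = 1/(-2265) = -1/2265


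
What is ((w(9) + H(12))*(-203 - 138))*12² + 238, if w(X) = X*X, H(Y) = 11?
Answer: -4517330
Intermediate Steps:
w(X) = X²
((w(9) + H(12))*(-203 - 138))*12² + 238 = ((9² + 11)*(-203 - 138))*12² + 238 = ((81 + 11)*(-341))*144 + 238 = (92*(-341))*144 + 238 = -31372*144 + 238 = -4517568 + 238 = -4517330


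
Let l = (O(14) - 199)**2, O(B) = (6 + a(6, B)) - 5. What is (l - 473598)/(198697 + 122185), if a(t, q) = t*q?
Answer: -230301/160441 ≈ -1.4354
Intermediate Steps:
a(t, q) = q*t
O(B) = 1 + 6*B (O(B) = (6 + B*6) - 5 = (6 + 6*B) - 5 = 1 + 6*B)
l = 12996 (l = ((1 + 6*14) - 199)**2 = ((1 + 84) - 199)**2 = (85 - 199)**2 = (-114)**2 = 12996)
(l - 473598)/(198697 + 122185) = (12996 - 473598)/(198697 + 122185) = -460602/320882 = -460602*1/320882 = -230301/160441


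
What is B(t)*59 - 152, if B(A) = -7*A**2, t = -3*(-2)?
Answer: -15020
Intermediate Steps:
t = 6
B(t)*59 - 152 = -7*6**2*59 - 152 = -7*36*59 - 152 = -252*59 - 152 = -14868 - 152 = -15020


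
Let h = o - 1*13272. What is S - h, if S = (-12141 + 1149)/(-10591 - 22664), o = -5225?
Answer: 205042909/11085 ≈ 18497.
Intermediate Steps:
h = -18497 (h = -5225 - 1*13272 = -5225 - 13272 = -18497)
S = 3664/11085 (S = -10992/(-33255) = -10992*(-1/33255) = 3664/11085 ≈ 0.33054)
S - h = 3664/11085 - 1*(-18497) = 3664/11085 + 18497 = 205042909/11085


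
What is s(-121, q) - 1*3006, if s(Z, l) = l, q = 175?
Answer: -2831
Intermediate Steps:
s(-121, q) - 1*3006 = 175 - 1*3006 = 175 - 3006 = -2831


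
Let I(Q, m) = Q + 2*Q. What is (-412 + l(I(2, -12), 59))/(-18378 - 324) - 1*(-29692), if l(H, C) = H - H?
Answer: 277650098/9351 ≈ 29692.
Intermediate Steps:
I(Q, m) = 3*Q
l(H, C) = 0
(-412 + l(I(2, -12), 59))/(-18378 - 324) - 1*(-29692) = (-412 + 0)/(-18378 - 324) - 1*(-29692) = -412/(-18702) + 29692 = -412*(-1/18702) + 29692 = 206/9351 + 29692 = 277650098/9351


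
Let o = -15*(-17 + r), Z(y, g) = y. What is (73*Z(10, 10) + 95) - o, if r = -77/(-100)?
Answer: 11631/20 ≈ 581.55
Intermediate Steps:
r = 77/100 (r = -77*(-1/100) = 77/100 ≈ 0.77000)
o = 4869/20 (o = -15*(-17 + 77/100) = -15*(-1623/100) = 4869/20 ≈ 243.45)
(73*Z(10, 10) + 95) - o = (73*10 + 95) - 1*4869/20 = (730 + 95) - 4869/20 = 825 - 4869/20 = 11631/20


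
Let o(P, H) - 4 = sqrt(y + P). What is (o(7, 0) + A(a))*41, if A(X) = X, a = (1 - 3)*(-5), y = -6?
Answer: 615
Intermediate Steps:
a = 10 (a = -2*(-5) = 10)
o(P, H) = 4 + sqrt(-6 + P)
(o(7, 0) + A(a))*41 = ((4 + sqrt(-6 + 7)) + 10)*41 = ((4 + sqrt(1)) + 10)*41 = ((4 + 1) + 10)*41 = (5 + 10)*41 = 15*41 = 615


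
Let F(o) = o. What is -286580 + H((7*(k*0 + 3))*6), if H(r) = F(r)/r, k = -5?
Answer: -286579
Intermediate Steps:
H(r) = 1 (H(r) = r/r = 1)
-286580 + H((7*(k*0 + 3))*6) = -286580 + 1 = -286579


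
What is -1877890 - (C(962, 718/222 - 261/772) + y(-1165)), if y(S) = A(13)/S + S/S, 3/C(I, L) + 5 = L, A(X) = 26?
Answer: -394412569792347/210029695 ≈ -1.8779e+6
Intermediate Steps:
C(I, L) = 3/(-5 + L)
y(S) = 1 + 26/S (y(S) = 26/S + S/S = 26/S + 1 = 1 + 26/S)
-1877890 - (C(962, 718/222 - 261/772) + y(-1165)) = -1877890 - (3/(-5 + (718/222 - 261/772)) + (26 - 1165)/(-1165)) = -1877890 - (3/(-5 + (718*(1/222) - 261*1/772)) - 1/1165*(-1139)) = -1877890 - (3/(-5 + (359/111 - 261/772)) + 1139/1165) = -1877890 - (3/(-5 + 248177/85692) + 1139/1165) = -1877890 - (3/(-180283/85692) + 1139/1165) = -1877890 - (3*(-85692/180283) + 1139/1165) = -1877890 - (-257076/180283 + 1139/1165) = -1877890 - 1*(-94151203/210029695) = -1877890 + 94151203/210029695 = -394412569792347/210029695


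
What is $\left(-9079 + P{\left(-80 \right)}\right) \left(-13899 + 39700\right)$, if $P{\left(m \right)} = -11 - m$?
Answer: $-232467010$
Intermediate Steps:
$\left(-9079 + P{\left(-80 \right)}\right) \left(-13899 + 39700\right) = \left(-9079 - -69\right) \left(-13899 + 39700\right) = \left(-9079 + \left(-11 + 80\right)\right) 25801 = \left(-9079 + 69\right) 25801 = \left(-9010\right) 25801 = -232467010$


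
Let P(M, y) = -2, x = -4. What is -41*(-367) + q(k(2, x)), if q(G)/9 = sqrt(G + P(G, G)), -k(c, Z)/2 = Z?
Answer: 15047 + 9*sqrt(6) ≈ 15069.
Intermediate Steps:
k(c, Z) = -2*Z
q(G) = 9*sqrt(-2 + G) (q(G) = 9*sqrt(G - 2) = 9*sqrt(-2 + G))
-41*(-367) + q(k(2, x)) = -41*(-367) + 9*sqrt(-2 - 2*(-4)) = 15047 + 9*sqrt(-2 + 8) = 15047 + 9*sqrt(6)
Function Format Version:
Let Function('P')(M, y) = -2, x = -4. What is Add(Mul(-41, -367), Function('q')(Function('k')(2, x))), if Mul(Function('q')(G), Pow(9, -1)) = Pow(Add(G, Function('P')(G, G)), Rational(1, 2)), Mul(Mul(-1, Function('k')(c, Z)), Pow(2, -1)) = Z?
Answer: Add(15047, Mul(9, Pow(6, Rational(1, 2)))) ≈ 15069.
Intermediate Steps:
Function('k')(c, Z) = Mul(-2, Z)
Function('q')(G) = Mul(9, Pow(Add(-2, G), Rational(1, 2))) (Function('q')(G) = Mul(9, Pow(Add(G, -2), Rational(1, 2))) = Mul(9, Pow(Add(-2, G), Rational(1, 2))))
Add(Mul(-41, -367), Function('q')(Function('k')(2, x))) = Add(Mul(-41, -367), Mul(9, Pow(Add(-2, Mul(-2, -4)), Rational(1, 2)))) = Add(15047, Mul(9, Pow(Add(-2, 8), Rational(1, 2)))) = Add(15047, Mul(9, Pow(6, Rational(1, 2))))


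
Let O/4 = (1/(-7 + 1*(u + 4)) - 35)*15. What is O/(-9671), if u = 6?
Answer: 2080/9671 ≈ 0.21508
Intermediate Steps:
O = -2080 (O = 4*((1/(-7 + 1*(6 + 4)) - 35)*15) = 4*((1/(-7 + 1*10) - 35)*15) = 4*((1/(-7 + 10) - 35)*15) = 4*((1/3 - 35)*15) = 4*((⅓ - 35)*15) = 4*(-104/3*15) = 4*(-520) = -2080)
O/(-9671) = -2080/(-9671) = -2080*(-1/9671) = 2080/9671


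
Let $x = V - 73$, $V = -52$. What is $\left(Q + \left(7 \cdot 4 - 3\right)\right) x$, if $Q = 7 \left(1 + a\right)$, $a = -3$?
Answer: $-1375$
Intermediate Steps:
$Q = -14$ ($Q = 7 \left(1 - 3\right) = 7 \left(-2\right) = -14$)
$x = -125$ ($x = -52 - 73 = -125$)
$\left(Q + \left(7 \cdot 4 - 3\right)\right) x = \left(-14 + \left(7 \cdot 4 - 3\right)\right) \left(-125\right) = \left(-14 + \left(28 - 3\right)\right) \left(-125\right) = \left(-14 + 25\right) \left(-125\right) = 11 \left(-125\right) = -1375$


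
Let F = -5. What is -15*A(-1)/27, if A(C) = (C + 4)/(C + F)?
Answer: 5/18 ≈ 0.27778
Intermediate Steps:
A(C) = (4 + C)/(-5 + C) (A(C) = (C + 4)/(C - 5) = (4 + C)/(-5 + C))
-15*A(-1)/27 = -15*(4 - 1)/(-5 - 1)/27 = -15*3/(-6)*(1/27) = -(-5)*3/2*(1/27) = -15*(-½)*(1/27) = (15/2)*(1/27) = 5/18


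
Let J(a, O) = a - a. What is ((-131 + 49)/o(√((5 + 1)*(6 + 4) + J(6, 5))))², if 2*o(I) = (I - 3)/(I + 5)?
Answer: 84856880/867 + 21516800*√15/867 ≈ 1.9399e+5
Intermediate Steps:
J(a, O) = 0
o(I) = (-3 + I)/(2*(5 + I)) (o(I) = ((I - 3)/(I + 5))/2 = ((-3 + I)/(5 + I))/2 = (-3 + I)/(2*(5 + I)))
((-131 + 49)/o(√((5 + 1)*(6 + 4) + J(6, 5))))² = ((-131 + 49)/(((-3 + √((5 + 1)*(6 + 4) + 0))/(2*(5 + √((5 + 1)*(6 + 4) + 0))))))² = (-82*2*(5 + √(6*10 + 0))/(-3 + √(6*10 + 0)))² = (-82*2*(5 + √(60 + 0))/(-3 + √(60 + 0)))² = (-82*2*(5 + √60)/(-3 + √60))² = (-82*2*(5 + 2*√15)/(-3 + 2*√15))² = (-164*(5 + 2*√15)/(-3 + 2*√15))² = 26896*(5 + 2*√15)²/(-3 + 2*√15)²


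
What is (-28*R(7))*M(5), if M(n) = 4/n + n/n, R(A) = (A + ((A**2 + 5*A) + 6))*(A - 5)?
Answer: -48888/5 ≈ -9777.6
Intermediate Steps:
R(A) = (-5 + A)*(6 + A**2 + 6*A) (R(A) = (A + (6 + A**2 + 5*A))*(-5 + A) = (6 + A**2 + 6*A)*(-5 + A) = (-5 + A)*(6 + A**2 + 6*A))
M(n) = 1 + 4/n (M(n) = 4/n + 1 = 1 + 4/n)
(-28*R(7))*M(5) = (-28*(-30 + 7**2 + 7**3 - 24*7))*((4 + 5)/5) = (-28*(-30 + 49 + 343 - 168))*((1/5)*9) = -28*194*(9/5) = -5432*9/5 = -48888/5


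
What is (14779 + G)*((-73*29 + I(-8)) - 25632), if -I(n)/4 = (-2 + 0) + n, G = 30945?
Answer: -1266966316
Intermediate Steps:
I(n) = 8 - 4*n (I(n) = -4*((-2 + 0) + n) = -4*(-2 + n) = 8 - 4*n)
(14779 + G)*((-73*29 + I(-8)) - 25632) = (14779 + 30945)*((-73*29 + (8 - 4*(-8))) - 25632) = 45724*((-2117 + (8 + 32)) - 25632) = 45724*((-2117 + 40) - 25632) = 45724*(-2077 - 25632) = 45724*(-27709) = -1266966316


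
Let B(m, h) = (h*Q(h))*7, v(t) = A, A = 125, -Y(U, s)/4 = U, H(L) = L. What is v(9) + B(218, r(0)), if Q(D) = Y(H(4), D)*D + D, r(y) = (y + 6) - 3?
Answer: -820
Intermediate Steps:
Y(U, s) = -4*U
r(y) = 3 + y (r(y) = (6 + y) - 3 = 3 + y)
v(t) = 125
Q(D) = -15*D (Q(D) = (-4*4)*D + D = -16*D + D = -15*D)
B(m, h) = -105*h² (B(m, h) = (h*(-15*h))*7 = -15*h²*7 = -105*h²)
v(9) + B(218, r(0)) = 125 - 105*(3 + 0)² = 125 - 105*3² = 125 - 105*9 = 125 - 945 = -820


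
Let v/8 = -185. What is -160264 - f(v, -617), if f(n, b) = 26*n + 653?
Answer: -122437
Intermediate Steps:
v = -1480 (v = 8*(-185) = -1480)
f(n, b) = 653 + 26*n
-160264 - f(v, -617) = -160264 - (653 + 26*(-1480)) = -160264 - (653 - 38480) = -160264 - 1*(-37827) = -160264 + 37827 = -122437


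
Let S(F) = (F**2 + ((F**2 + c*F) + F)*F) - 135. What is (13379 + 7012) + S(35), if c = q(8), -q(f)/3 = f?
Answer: 36181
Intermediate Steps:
q(f) = -3*f
c = -24 (c = -3*8 = -24)
S(F) = -135 + F**2 + F*(F**2 - 23*F) (S(F) = (F**2 + ((F**2 - 24*F) + F)*F) - 135 = (F**2 + (F**2 - 23*F)*F) - 135 = (F**2 + F*(F**2 - 23*F)) - 135 = -135 + F**2 + F*(F**2 - 23*F))
(13379 + 7012) + S(35) = (13379 + 7012) + (-135 + 35**3 - 22*35**2) = 20391 + (-135 + 42875 - 22*1225) = 20391 + (-135 + 42875 - 26950) = 20391 + 15790 = 36181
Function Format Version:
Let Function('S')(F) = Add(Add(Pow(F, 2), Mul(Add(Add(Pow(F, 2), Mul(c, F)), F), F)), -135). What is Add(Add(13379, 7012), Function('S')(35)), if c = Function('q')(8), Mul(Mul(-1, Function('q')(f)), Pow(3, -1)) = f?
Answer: 36181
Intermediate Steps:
Function('q')(f) = Mul(-3, f)
c = -24 (c = Mul(-3, 8) = -24)
Function('S')(F) = Add(-135, Pow(F, 2), Mul(F, Add(Pow(F, 2), Mul(-23, F)))) (Function('S')(F) = Add(Add(Pow(F, 2), Mul(Add(Add(Pow(F, 2), Mul(-24, F)), F), F)), -135) = Add(Add(Pow(F, 2), Mul(Add(Pow(F, 2), Mul(-23, F)), F)), -135) = Add(Add(Pow(F, 2), Mul(F, Add(Pow(F, 2), Mul(-23, F)))), -135) = Add(-135, Pow(F, 2), Mul(F, Add(Pow(F, 2), Mul(-23, F)))))
Add(Add(13379, 7012), Function('S')(35)) = Add(Add(13379, 7012), Add(-135, Pow(35, 3), Mul(-22, Pow(35, 2)))) = Add(20391, Add(-135, 42875, Mul(-22, 1225))) = Add(20391, Add(-135, 42875, -26950)) = Add(20391, 15790) = 36181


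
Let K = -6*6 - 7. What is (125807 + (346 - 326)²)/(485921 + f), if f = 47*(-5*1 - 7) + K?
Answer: 126207/485314 ≈ 0.26005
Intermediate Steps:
K = -43 (K = -36 - 7 = -43)
f = -607 (f = 47*(-5*1 - 7) - 43 = 47*(-5 - 7) - 43 = 47*(-12) - 43 = -564 - 43 = -607)
(125807 + (346 - 326)²)/(485921 + f) = (125807 + (346 - 326)²)/(485921 - 607) = (125807 + 20²)/485314 = (125807 + 400)*(1/485314) = 126207*(1/485314) = 126207/485314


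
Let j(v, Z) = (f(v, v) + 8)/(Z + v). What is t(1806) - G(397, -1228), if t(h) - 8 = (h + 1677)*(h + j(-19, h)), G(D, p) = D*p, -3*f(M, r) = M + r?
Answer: 12112039896/1787 ≈ 6.7779e+6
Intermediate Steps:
f(M, r) = -M/3 - r/3 (f(M, r) = -(M + r)/3 = -M/3 - r/3)
j(v, Z) = (8 - 2*v/3)/(Z + v) (j(v, Z) = ((-v/3 - v/3) + 8)/(Z + v) = (-2*v/3 + 8)/(Z + v) = (8 - 2*v/3)/(Z + v))
t(h) = 8 + (1677 + h)*(h + 62/(3*(-19 + h))) (t(h) = 8 + (h + 1677)*(h + (8 - 2/3*(-19))/(h - 19)) = 8 + (1677 + h)*(h + (8 + 38/3)/(-19 + h)) = 8 + (1677 + h)*(h + (62/3)/(-19 + h)) = 8 + (1677 + h)*(h + 62/(3*(-19 + h))))
t(1806) - G(397, -1228) = (34506 + 1806**3 + 1658*1806**2 - 95503/3*1806)/(-19 + 1806) - 397*(-1228) = (34506 + 5890514616 + 1658*3261636 - 57492806)/1787 - 1*(-487516) = (34506 + 5890514616 + 5407792488 - 57492806)/1787 + 487516 = (1/1787)*11240848804 + 487516 = 11240848804/1787 + 487516 = 12112039896/1787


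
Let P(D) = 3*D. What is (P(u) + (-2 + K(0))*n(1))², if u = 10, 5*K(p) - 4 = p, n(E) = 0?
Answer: 900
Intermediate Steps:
K(p) = ⅘ + p/5
(P(u) + (-2 + K(0))*n(1))² = (3*10 + (-2 + (⅘ + (⅕)*0))*0)² = (30 + (-2 + (⅘ + 0))*0)² = (30 + (-2 + ⅘)*0)² = (30 - 6/5*0)² = (30 + 0)² = 30² = 900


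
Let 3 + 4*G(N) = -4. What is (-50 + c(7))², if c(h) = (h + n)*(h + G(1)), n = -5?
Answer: 6241/4 ≈ 1560.3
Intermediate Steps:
G(N) = -7/4 (G(N) = -¾ + (¼)*(-4) = -¾ - 1 = -7/4)
c(h) = (-5 + h)*(-7/4 + h) (c(h) = (h - 5)*(h - 7/4) = (-5 + h)*(-7/4 + h))
(-50 + c(7))² = (-50 + (35/4 + 7² - 27/4*7))² = (-50 + (35/4 + 49 - 189/4))² = (-50 + 21/2)² = (-79/2)² = 6241/4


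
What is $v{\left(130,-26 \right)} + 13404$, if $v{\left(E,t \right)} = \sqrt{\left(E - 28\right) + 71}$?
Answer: $13404 + \sqrt{173} \approx 13417.0$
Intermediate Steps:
$v{\left(E,t \right)} = \sqrt{43 + E}$ ($v{\left(E,t \right)} = \sqrt{\left(-28 + E\right) + 71} = \sqrt{43 + E}$)
$v{\left(130,-26 \right)} + 13404 = \sqrt{43 + 130} + 13404 = \sqrt{173} + 13404 = 13404 + \sqrt{173}$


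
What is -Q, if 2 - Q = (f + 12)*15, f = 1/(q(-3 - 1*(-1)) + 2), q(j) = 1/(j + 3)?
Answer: 183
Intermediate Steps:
q(j) = 1/(3 + j)
f = ⅓ (f = 1/(1/(3 + (-3 - 1*(-1))) + 2) = 1/(1/(3 + (-3 + 1)) + 2) = 1/(1/(3 - 2) + 2) = 1/(1/1 + 2) = 1/(1 + 2) = 1/3 = ⅓ ≈ 0.33333)
Q = -183 (Q = 2 - (⅓ + 12)*15 = 2 - 37*15/3 = 2 - 1*185 = 2 - 185 = -183)
-Q = -1*(-183) = 183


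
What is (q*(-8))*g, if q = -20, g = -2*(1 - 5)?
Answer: 1280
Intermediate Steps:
g = 8 (g = -2*(-4) = 8)
(q*(-8))*g = -20*(-8)*8 = 160*8 = 1280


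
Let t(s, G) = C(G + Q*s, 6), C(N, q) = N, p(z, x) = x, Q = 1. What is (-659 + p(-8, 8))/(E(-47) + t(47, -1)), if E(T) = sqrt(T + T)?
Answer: -14973/1105 + 651*I*sqrt(94)/2210 ≈ -13.55 + 2.856*I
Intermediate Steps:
t(s, G) = G + s (t(s, G) = G + 1*s = G + s)
E(T) = sqrt(2)*sqrt(T) (E(T) = sqrt(2*T) = sqrt(2)*sqrt(T))
(-659 + p(-8, 8))/(E(-47) + t(47, -1)) = (-659 + 8)/(sqrt(2)*sqrt(-47) + (-1 + 47)) = -651/(sqrt(2)*(I*sqrt(47)) + 46) = -651/(I*sqrt(94) + 46) = -651/(46 + I*sqrt(94))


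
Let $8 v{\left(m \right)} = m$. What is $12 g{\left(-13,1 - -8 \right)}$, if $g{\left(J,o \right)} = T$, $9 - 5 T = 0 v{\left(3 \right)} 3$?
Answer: $\frac{108}{5} \approx 21.6$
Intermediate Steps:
$v{\left(m \right)} = \frac{m}{8}$
$T = \frac{9}{5}$ ($T = \frac{9}{5} - \frac{0 \cdot \frac{1}{8} \cdot 3 \cdot 3}{5} = \frac{9}{5} - \frac{0 \cdot \frac{3}{8} \cdot 3}{5} = \frac{9}{5} - \frac{0 \cdot 3}{5} = \frac{9}{5} - 0 = \frac{9}{5} + 0 = \frac{9}{5} \approx 1.8$)
$g{\left(J,o \right)} = \frac{9}{5}$
$12 g{\left(-13,1 - -8 \right)} = 12 \cdot \frac{9}{5} = \frac{108}{5}$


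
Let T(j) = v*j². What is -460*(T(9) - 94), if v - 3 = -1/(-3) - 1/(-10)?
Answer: -84686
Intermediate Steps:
v = 103/30 (v = 3 + (-1/(-3) - 1/(-10)) = 3 + (-1*(-⅓) - 1*(-⅒)) = 3 + (⅓ + ⅒) = 3 + 13/30 = 103/30 ≈ 3.4333)
T(j) = 103*j²/30
-460*(T(9) - 94) = -460*((103/30)*9² - 94) = -460*((103/30)*81 - 94) = -460*(2781/10 - 94) = -460*1841/10 = -84686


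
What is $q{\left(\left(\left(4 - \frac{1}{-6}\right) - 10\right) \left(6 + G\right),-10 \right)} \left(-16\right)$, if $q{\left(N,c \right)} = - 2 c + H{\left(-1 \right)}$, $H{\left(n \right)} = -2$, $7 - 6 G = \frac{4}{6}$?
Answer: $-288$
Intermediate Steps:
$G = \frac{19}{18}$ ($G = \frac{7}{6} - \frac{4 \cdot \frac{1}{6}}{6} = \frac{7}{6} - \frac{1}{9} = \frac{19}{18} \approx 1.0556$)
$q{\left(N,c \right)} = -2 - 2 c$ ($q{\left(N,c \right)} = - 2 c - 2 = -2 - 2 c$)
$q{\left(\left(\left(4 - \frac{1}{-6}\right) - 10\right) \left(6 + G\right),-10 \right)} \left(-16\right) = \left(-2 - -20\right) \left(-16\right) = \left(-2 + 20\right) \left(-16\right) = 18 \left(-16\right) = -288$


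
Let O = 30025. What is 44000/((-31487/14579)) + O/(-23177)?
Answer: -14868434649175/729774199 ≈ -20374.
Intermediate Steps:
44000/((-31487/14579)) + O/(-23177) = 44000/((-31487/14579)) + 30025/(-23177) = 44000/((-31487*1/14579)) + 30025*(-1/23177) = 44000/(-31487/14579) - 30025/23177 = 44000*(-14579/31487) - 30025/23177 = -641476000/31487 - 30025/23177 = -14868434649175/729774199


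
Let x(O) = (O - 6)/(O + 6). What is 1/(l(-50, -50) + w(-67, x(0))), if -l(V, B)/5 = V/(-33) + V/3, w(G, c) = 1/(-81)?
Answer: 891/67489 ≈ 0.013202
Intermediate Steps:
x(O) = (-6 + O)/(6 + O)
w(G, c) = -1/81
l(V, B) = -50*V/33 (l(V, B) = -5*(V/(-33) + V/3) = -5*(V*(-1/33) + V*(⅓)) = -5*(-V/33 + V/3) = -50*V/33)
1/(l(-50, -50) + w(-67, x(0))) = 1/(-50/33*(-50) - 1/81) = 1/(2500/33 - 1/81) = 1/(67489/891) = 891/67489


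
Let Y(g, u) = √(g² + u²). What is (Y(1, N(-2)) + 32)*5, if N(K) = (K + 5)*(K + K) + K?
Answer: 160 + 5*√197 ≈ 230.18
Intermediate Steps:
N(K) = K + 2*K*(5 + K) (N(K) = (5 + K)*(2*K) + K = 2*K*(5 + K) + K = K + 2*K*(5 + K))
(Y(1, N(-2)) + 32)*5 = (√(1² + (-2*(11 + 2*(-2)))²) + 32)*5 = (√(1 + (-2*(11 - 4))²) + 32)*5 = (√(1 + (-2*7)²) + 32)*5 = (√(1 + (-14)²) + 32)*5 = (√(1 + 196) + 32)*5 = (√197 + 32)*5 = (32 + √197)*5 = 160 + 5*√197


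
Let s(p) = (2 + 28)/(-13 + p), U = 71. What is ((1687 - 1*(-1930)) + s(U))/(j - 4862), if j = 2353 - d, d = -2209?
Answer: -26227/2175 ≈ -12.058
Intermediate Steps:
j = 4562 (j = 2353 - 1*(-2209) = 2353 + 2209 = 4562)
s(p) = 30/(-13 + p)
((1687 - 1*(-1930)) + s(U))/(j - 4862) = ((1687 - 1*(-1930)) + 30/(-13 + 71))/(4562 - 4862) = ((1687 + 1930) + 30/58)/(-300) = (3617 + 30*(1/58))*(-1/300) = (3617 + 15/29)*(-1/300) = (104908/29)*(-1/300) = -26227/2175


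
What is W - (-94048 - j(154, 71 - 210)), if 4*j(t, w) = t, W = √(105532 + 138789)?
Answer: 188173/2 + √244321 ≈ 94581.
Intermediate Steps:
W = √244321 ≈ 494.29
j(t, w) = t/4
W - (-94048 - j(154, 71 - 210)) = √244321 - (-94048 - 154/4) = √244321 - (-94048 - 1*77/2) = √244321 - (-94048 - 77/2) = √244321 - 1*(-188173/2) = √244321 + 188173/2 = 188173/2 + √244321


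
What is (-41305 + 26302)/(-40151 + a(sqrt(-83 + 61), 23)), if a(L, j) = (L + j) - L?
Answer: 5001/13376 ≈ 0.37388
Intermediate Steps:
a(L, j) = j
(-41305 + 26302)/(-40151 + a(sqrt(-83 + 61), 23)) = (-41305 + 26302)/(-40151 + 23) = -15003/(-40128) = -15003*(-1/40128) = 5001/13376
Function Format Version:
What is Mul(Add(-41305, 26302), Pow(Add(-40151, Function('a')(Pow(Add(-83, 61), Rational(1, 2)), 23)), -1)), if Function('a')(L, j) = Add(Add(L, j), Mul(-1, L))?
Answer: Rational(5001, 13376) ≈ 0.37388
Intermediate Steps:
Function('a')(L, j) = j
Mul(Add(-41305, 26302), Pow(Add(-40151, Function('a')(Pow(Add(-83, 61), Rational(1, 2)), 23)), -1)) = Mul(Add(-41305, 26302), Pow(Add(-40151, 23), -1)) = Mul(-15003, Pow(-40128, -1)) = Mul(-15003, Rational(-1, 40128)) = Rational(5001, 13376)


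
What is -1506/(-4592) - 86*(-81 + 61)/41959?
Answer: 35544247/96337864 ≈ 0.36895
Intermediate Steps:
-1506/(-4592) - 86*(-81 + 61)/41959 = -1506*(-1/4592) - 86*(-20)*(1/41959) = 753/2296 + 1720*(1/41959) = 753/2296 + 1720/41959 = 35544247/96337864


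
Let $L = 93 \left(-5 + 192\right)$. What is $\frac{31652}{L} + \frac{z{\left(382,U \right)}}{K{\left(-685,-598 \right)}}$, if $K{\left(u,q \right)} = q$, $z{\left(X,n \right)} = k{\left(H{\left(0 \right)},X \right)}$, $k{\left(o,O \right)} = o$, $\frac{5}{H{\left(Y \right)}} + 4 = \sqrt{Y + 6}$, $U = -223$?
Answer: $\frac{9481339}{5199909} + \frac{\sqrt{6}}{1196} \approx 1.8254$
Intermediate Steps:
$H{\left(Y \right)} = \frac{5}{-4 + \sqrt{6 + Y}}$ ($H{\left(Y \right)} = \frac{5}{-4 + \sqrt{Y + 6}} = \frac{5}{-4 + \sqrt{6 + Y}}$)
$z{\left(X,n \right)} = \frac{5}{-4 + \sqrt{6}}$ ($z{\left(X,n \right)} = \frac{5}{-4 + \sqrt{6 + 0}} = \frac{5}{-4 + \sqrt{6}}$)
$L = 17391$ ($L = 93 \cdot 187 = 17391$)
$\frac{31652}{L} + \frac{z{\left(382,U \right)}}{K{\left(-685,-598 \right)}} = \frac{31652}{17391} + \frac{-2 - \frac{\sqrt{6}}{2}}{-598} = 31652 \cdot \frac{1}{17391} + \left(-2 - \frac{\sqrt{6}}{2}\right) \left(- \frac{1}{598}\right) = \frac{31652}{17391} + \left(\frac{1}{299} + \frac{\sqrt{6}}{1196}\right) = \frac{9481339}{5199909} + \frac{\sqrt{6}}{1196}$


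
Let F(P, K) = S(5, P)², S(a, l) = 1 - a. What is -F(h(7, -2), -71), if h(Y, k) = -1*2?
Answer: -16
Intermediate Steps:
h(Y, k) = -2
F(P, K) = 16 (F(P, K) = (1 - 1*5)² = (1 - 5)² = (-4)² = 16)
-F(h(7, -2), -71) = -1*16 = -16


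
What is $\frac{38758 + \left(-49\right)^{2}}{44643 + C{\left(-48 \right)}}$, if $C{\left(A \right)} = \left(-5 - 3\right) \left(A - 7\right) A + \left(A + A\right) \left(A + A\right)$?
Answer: $\frac{41159}{32739} \approx 1.2572$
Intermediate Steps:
$C{\left(A \right)} = 4 A^{2} + A \left(56 - 8 A\right)$ ($C{\left(A \right)} = \left(-5 - 3\right) \left(-7 + A\right) A + 2 A 2 A = - 8 \left(-7 + A\right) A + 4 A^{2} = \left(56 - 8 A\right) A + 4 A^{2} = A \left(56 - 8 A\right) + 4 A^{2} = 4 A^{2} + A \left(56 - 8 A\right)$)
$\frac{38758 + \left(-49\right)^{2}}{44643 + C{\left(-48 \right)}} = \frac{38758 + \left(-49\right)^{2}}{44643 + 4 \left(-48\right) \left(14 - -48\right)} = \frac{38758 + 2401}{44643 + 4 \left(-48\right) \left(14 + 48\right)} = \frac{41159}{44643 + 4 \left(-48\right) 62} = \frac{41159}{44643 - 11904} = \frac{41159}{32739}$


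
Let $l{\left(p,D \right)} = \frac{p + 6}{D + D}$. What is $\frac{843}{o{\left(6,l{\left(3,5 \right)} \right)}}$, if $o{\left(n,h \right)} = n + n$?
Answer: $\frac{281}{4} \approx 70.25$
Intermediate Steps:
$l{\left(p,D \right)} = \frac{6 + p}{2 D}$
$o{\left(n,h \right)} = 2 n$
$\frac{843}{o{\left(6,l{\left(3,5 \right)} \right)}} = \frac{843}{2 \cdot 6} = \frac{843}{12} = 843 \cdot \frac{1}{12} = \frac{281}{4}$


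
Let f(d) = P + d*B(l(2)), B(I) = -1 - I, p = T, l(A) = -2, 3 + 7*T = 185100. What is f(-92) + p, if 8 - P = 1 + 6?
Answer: 184460/7 ≈ 26351.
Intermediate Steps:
T = 185097/7 (T = -3/7 + (⅐)*185100 = -3/7 + 185100/7 = 185097/7 ≈ 26442.)
P = 1 (P = 8 - (1 + 6) = 8 - 1*7 = 8 - 7 = 1)
p = 185097/7 ≈ 26442.
f(d) = 1 + d (f(d) = 1 + d*(-1 - 1*(-2)) = 1 + d*(-1 + 2) = 1 + d*1 = 1 + d)
f(-92) + p = (1 - 92) + 185097/7 = -91 + 185097/7 = 184460/7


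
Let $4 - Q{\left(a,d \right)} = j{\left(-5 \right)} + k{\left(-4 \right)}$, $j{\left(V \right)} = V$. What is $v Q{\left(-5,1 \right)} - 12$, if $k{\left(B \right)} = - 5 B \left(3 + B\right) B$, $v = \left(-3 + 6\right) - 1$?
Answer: $-154$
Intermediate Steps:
$v = 2$ ($v = 3 - 1 = 2$)
$k{\left(B \right)} = - 5 B^{2} \left(3 + B\right)$ ($k{\left(B \right)} = - 5 B B \left(3 + B\right) = - 5 B^{2} \left(3 + B\right)$)
$Q{\left(a,d \right)} = -71$ ($Q{\left(a,d \right)} = 4 - \left(-5 + 5 \left(-4\right)^{2} \left(-3 - -4\right)\right) = 4 - \left(-5 + 5 \cdot 16 \left(-3 + 4\right)\right) = 4 - \left(-5 + 5 \cdot 16 \cdot 1\right) = 4 - \left(-5 + 80\right) = 4 - 75 = -71$)
$v Q{\left(-5,1 \right)} - 12 = 2 \left(-71\right) - 12 = -142 - 12 = -154$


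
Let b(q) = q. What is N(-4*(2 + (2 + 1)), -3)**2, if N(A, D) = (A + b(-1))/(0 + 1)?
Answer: 441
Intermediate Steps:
N(A, D) = -1 + A (N(A, D) = (A - 1)/(0 + 1) = (-1 + A)/1 = (-1 + A)*1 = -1 + A)
N(-4*(2 + (2 + 1)), -3)**2 = (-1 - 4*(2 + (2 + 1)))**2 = (-1 - 4*(2 + 3))**2 = (-1 - 4*5)**2 = (-1 - 20)**2 = (-21)**2 = 441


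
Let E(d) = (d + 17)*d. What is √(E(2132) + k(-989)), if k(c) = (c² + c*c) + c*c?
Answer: √7516031 ≈ 2741.5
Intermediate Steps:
k(c) = 3*c² (k(c) = (c² + c²) + c² = 2*c² + c² = 3*c²)
E(d) = d*(17 + d) (E(d) = (17 + d)*d = d*(17 + d))
√(E(2132) + k(-989)) = √(2132*(17 + 2132) + 3*(-989)²) = √(2132*2149 + 3*978121) = √(4581668 + 2934363) = √7516031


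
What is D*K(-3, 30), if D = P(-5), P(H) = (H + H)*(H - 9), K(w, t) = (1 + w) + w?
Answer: -700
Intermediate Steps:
K(w, t) = 1 + 2*w
P(H) = 2*H*(-9 + H) (P(H) = (2*H)*(-9 + H) = 2*H*(-9 + H))
D = 140 (D = 2*(-5)*(-9 - 5) = 2*(-5)*(-14) = 140)
D*K(-3, 30) = 140*(1 + 2*(-3)) = 140*(1 - 6) = 140*(-5) = -700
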